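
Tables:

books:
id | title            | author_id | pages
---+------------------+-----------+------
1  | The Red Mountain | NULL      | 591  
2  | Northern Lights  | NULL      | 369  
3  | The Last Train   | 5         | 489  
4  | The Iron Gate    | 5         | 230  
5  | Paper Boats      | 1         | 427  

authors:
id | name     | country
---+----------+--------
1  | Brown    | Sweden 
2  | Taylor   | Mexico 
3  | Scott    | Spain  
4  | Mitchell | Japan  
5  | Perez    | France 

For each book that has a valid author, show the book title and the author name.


INNER JOIN keeps only books rows whose author_id matches an id in authors. Walk through each book:
  - book 1 (The Red Mountain): author_id=NULL, no match -> dropped
  - book 2 (Northern Lights): author_id=NULL, no match -> dropped
  - book 3 (The Last Train): author_id=5 -> matches Perez
  - book 4 (The Iron Gate): author_id=5 -> matches Perez
  - book 5 (Paper Boats): author_id=1 -> matches Brown
So 2 of 5 rows are dropped.

SQL:
SELECT a.title, b.name AS author
FROM books a
INNER JOIN authors b ON a.author_id = b.id

Result:
title          | author
---------------+-------
The Last Train | Perez 
The Iron Gate  | Perez 
Paper Boats    | Brown 


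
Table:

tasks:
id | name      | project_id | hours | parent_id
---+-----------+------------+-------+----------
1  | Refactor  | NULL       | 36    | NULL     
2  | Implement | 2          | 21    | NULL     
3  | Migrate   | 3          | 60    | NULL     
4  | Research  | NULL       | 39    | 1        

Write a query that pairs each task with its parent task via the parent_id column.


This is a self-join: tasks is joined to a second copy of itself, matching each row's parent_id to another row's id. Use LEFT JOIN so rows with parent_id=NULL are kept.
  - task 1 (Refactor): parent_id=NULL -> NULL
  - task 2 (Implement): parent_id=NULL -> NULL
  - task 3 (Migrate): parent_id=NULL -> NULL
  - task 4 (Research): parent_id=1 -> Refactor

SQL:
SELECT a.name AS item, b.name AS parent
FROM tasks a
LEFT JOIN tasks b ON a.parent_id = b.id

Result:
item      | parent  
----------+---------
Refactor  | NULL    
Implement | NULL    
Migrate   | NULL    
Research  | Refactor


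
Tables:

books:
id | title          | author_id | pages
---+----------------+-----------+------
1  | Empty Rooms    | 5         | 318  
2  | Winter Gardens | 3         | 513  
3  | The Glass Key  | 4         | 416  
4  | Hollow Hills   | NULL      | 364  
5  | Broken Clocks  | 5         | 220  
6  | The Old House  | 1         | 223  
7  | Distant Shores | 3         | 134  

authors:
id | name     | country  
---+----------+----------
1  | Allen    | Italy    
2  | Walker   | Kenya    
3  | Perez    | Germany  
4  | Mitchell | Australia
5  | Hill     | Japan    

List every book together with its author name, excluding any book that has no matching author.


INNER JOIN keeps only books rows whose author_id matches an id in authors. Walk through each book:
  - book 1 (Empty Rooms): author_id=5 -> matches Hill
  - book 2 (Winter Gardens): author_id=3 -> matches Perez
  - book 3 (The Glass Key): author_id=4 -> matches Mitchell
  - book 4 (Hollow Hills): author_id=NULL, no match -> dropped
  - book 5 (Broken Clocks): author_id=5 -> matches Hill
  - book 6 (The Old House): author_id=1 -> matches Allen
  - book 7 (Distant Shores): author_id=3 -> matches Perez
So 1 of 7 rows is dropped.

SQL:
SELECT a.title, b.name AS author
FROM books a
INNER JOIN authors b ON a.author_id = b.id

Result:
title          | author  
---------------+---------
Empty Rooms    | Hill    
Winter Gardens | Perez   
The Glass Key  | Mitchell
Broken Clocks  | Hill    
The Old House  | Allen   
Distant Shores | Perez   


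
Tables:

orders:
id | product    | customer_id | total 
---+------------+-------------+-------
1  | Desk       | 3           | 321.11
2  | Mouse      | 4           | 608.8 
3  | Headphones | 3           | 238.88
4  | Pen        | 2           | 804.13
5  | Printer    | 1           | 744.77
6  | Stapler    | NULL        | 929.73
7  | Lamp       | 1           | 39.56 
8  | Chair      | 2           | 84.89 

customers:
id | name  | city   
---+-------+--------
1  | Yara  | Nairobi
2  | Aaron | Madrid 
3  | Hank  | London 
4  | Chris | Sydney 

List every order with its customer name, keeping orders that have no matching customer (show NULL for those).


LEFT JOIN keeps every row from orders (the left table); where customer_id has no match in customers, the customer columns become NULL. Walk through each order:
  - order 1 (Desk): customer_id=3 -> matches Hank
  - order 2 (Mouse): customer_id=4 -> matches Chris
  - order 3 (Headphones): customer_id=3 -> matches Hank
  - order 4 (Pen): customer_id=2 -> matches Aaron
  - order 5 (Printer): customer_id=1 -> matches Yara
  - order 6 (Stapler): customer_id=NULL, no match -> kept with NULL
  - order 7 (Lamp): customer_id=1 -> matches Yara
  - order 8 (Chair): customer_id=2 -> matches Aaron
All 8 rows appear; 1 has NULL customer.

SQL:
SELECT a.product, b.name AS customer
FROM orders a
LEFT JOIN customers b ON a.customer_id = b.id

Result:
product    | customer
-----------+---------
Desk       | Hank    
Mouse      | Chris   
Headphones | Hank    
Pen        | Aaron   
Printer    | Yara    
Stapler    | NULL    
Lamp       | Yara    
Chair      | Aaron   


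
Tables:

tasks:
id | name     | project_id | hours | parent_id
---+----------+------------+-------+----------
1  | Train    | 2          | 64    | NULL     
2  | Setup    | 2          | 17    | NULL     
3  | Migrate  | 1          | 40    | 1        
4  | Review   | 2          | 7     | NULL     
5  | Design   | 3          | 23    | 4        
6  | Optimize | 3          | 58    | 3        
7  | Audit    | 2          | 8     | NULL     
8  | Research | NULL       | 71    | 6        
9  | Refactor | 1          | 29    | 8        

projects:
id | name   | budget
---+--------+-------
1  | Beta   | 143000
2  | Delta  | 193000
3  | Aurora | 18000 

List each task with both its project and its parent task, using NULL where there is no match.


Two LEFT JOINs from the same base table tasks: one to projects via project_id, one to tasks itself via parent_id. Both are LEFT so every task is preserved.
Match against projects:
  - task 1 (Train): project_id=2 -> matches Delta
  - task 2 (Setup): project_id=2 -> matches Delta
  - task 3 (Migrate): project_id=1 -> matches Beta
  - task 4 (Review): project_id=2 -> matches Delta
  - task 5 (Design): project_id=3 -> matches Aurora
  - task 6 (Optimize): project_id=3 -> matches Aurora
  - task 7 (Audit): project_id=2 -> matches Delta
  - task 8 (Research): project_id=NULL, no match -> kept with NULL
  - task 9 (Refactor): project_id=1 -> matches Beta
Match against tasks (self):
  - task 1 (Train): parent_id=NULL -> NULL
  - task 2 (Setup): parent_id=NULL -> NULL
  - task 3 (Migrate): parent_id=1 -> Train
  - task 4 (Review): parent_id=NULL -> NULL
  - task 5 (Design): parent_id=4 -> Review
  - task 6 (Optimize): parent_id=3 -> Migrate
  - task 7 (Audit): parent_id=NULL -> NULL
  - task 8 (Research): parent_id=6 -> Optimize
  - task 9 (Refactor): parent_id=8 -> Research

SQL:
SELECT a.name, b.name AS project, c.name AS parent
FROM tasks a
LEFT JOIN projects b ON a.project_id = b.id
LEFT JOIN tasks c ON a.parent_id = c.id

Result:
name     | project | parent  
---------+---------+---------
Train    | Delta   | NULL    
Setup    | Delta   | NULL    
Migrate  | Beta    | Train   
Review   | Delta   | NULL    
Design   | Aurora  | Review  
Optimize | Aurora  | Migrate 
Audit    | Delta   | NULL    
Research | NULL    | Optimize
Refactor | Beta    | Research


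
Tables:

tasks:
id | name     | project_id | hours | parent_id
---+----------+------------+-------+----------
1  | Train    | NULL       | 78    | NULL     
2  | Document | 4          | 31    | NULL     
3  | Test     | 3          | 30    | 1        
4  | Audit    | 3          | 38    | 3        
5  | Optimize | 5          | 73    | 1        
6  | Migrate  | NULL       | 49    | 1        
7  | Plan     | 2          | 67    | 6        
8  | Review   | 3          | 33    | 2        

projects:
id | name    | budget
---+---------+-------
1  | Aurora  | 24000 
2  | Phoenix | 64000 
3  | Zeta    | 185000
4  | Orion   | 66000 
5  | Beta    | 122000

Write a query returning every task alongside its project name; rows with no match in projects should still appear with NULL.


LEFT JOIN keeps every row from tasks (the left table); where project_id has no match in projects, the project columns become NULL. Walk through each task:
  - task 1 (Train): project_id=NULL, no match -> kept with NULL
  - task 2 (Document): project_id=4 -> matches Orion
  - task 3 (Test): project_id=3 -> matches Zeta
  - task 4 (Audit): project_id=3 -> matches Zeta
  - task 5 (Optimize): project_id=5 -> matches Beta
  - task 6 (Migrate): project_id=NULL, no match -> kept with NULL
  - task 7 (Plan): project_id=2 -> matches Phoenix
  - task 8 (Review): project_id=3 -> matches Zeta
All 8 rows appear; 2 have NULL project.

SQL:
SELECT a.name, b.name AS project
FROM tasks a
LEFT JOIN projects b ON a.project_id = b.id

Result:
name     | project
---------+--------
Train    | NULL   
Document | Orion  
Test     | Zeta   
Audit    | Zeta   
Optimize | Beta   
Migrate  | NULL   
Plan     | Phoenix
Review   | Zeta   


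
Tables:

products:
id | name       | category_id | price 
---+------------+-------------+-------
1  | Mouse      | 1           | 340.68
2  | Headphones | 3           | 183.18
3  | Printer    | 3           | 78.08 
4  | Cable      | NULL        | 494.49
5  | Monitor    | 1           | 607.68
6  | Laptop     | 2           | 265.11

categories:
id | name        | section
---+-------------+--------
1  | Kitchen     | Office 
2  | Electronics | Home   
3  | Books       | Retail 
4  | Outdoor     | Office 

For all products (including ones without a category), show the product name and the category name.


LEFT JOIN keeps every row from products (the left table); where category_id has no match in categories, the category columns become NULL. Walk through each product:
  - product 1 (Mouse): category_id=1 -> matches Kitchen
  - product 2 (Headphones): category_id=3 -> matches Books
  - product 3 (Printer): category_id=3 -> matches Books
  - product 4 (Cable): category_id=NULL, no match -> kept with NULL
  - product 5 (Monitor): category_id=1 -> matches Kitchen
  - product 6 (Laptop): category_id=2 -> matches Electronics
All 6 rows appear; 1 has NULL category.

SQL:
SELECT a.name, b.name AS category
FROM products a
LEFT JOIN categories b ON a.category_id = b.id

Result:
name       | category   
-----------+------------
Mouse      | Kitchen    
Headphones | Books      
Printer    | Books      
Cable      | NULL       
Monitor    | Kitchen    
Laptop     | Electronics


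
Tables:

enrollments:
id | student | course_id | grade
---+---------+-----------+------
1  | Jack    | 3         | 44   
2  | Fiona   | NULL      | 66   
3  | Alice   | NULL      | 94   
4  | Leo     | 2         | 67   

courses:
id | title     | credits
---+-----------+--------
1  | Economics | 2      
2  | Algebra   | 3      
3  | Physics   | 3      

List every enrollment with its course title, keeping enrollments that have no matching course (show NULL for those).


LEFT JOIN keeps every row from enrollments (the left table); where course_id has no match in courses, the course columns become NULL. Walk through each enrollment:
  - enrollment 1 (Jack): course_id=3 -> matches Physics
  - enrollment 2 (Fiona): course_id=NULL, no match -> kept with NULL
  - enrollment 3 (Alice): course_id=NULL, no match -> kept with NULL
  - enrollment 4 (Leo): course_id=2 -> matches Algebra
All 4 rows appear; 2 have NULL course.

SQL:
SELECT a.student, b.title AS course
FROM enrollments a
LEFT JOIN courses b ON a.course_id = b.id

Result:
student | course 
--------+--------
Jack    | Physics
Fiona   | NULL   
Alice   | NULL   
Leo     | Algebra


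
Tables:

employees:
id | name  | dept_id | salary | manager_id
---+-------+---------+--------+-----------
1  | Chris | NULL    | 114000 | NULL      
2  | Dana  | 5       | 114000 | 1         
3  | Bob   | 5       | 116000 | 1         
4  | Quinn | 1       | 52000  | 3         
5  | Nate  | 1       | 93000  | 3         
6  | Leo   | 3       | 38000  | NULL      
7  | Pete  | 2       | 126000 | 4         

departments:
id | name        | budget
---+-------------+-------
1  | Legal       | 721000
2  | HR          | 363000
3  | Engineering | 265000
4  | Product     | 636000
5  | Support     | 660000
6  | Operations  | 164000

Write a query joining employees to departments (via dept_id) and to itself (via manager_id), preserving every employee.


Two LEFT JOINs from the same base table employees: one to departments via dept_id, one to employees itself via manager_id. Both are LEFT so every employee is preserved.
Match against departments:
  - employee 1 (Chris): dept_id=NULL, no match -> kept with NULL
  - employee 2 (Dana): dept_id=5 -> matches Support
  - employee 3 (Bob): dept_id=5 -> matches Support
  - employee 4 (Quinn): dept_id=1 -> matches Legal
  - employee 5 (Nate): dept_id=1 -> matches Legal
  - employee 6 (Leo): dept_id=3 -> matches Engineering
  - employee 7 (Pete): dept_id=2 -> matches HR
Match against employees (self):
  - employee 1 (Chris): manager_id=NULL -> NULL
  - employee 2 (Dana): manager_id=1 -> Chris
  - employee 3 (Bob): manager_id=1 -> Chris
  - employee 4 (Quinn): manager_id=3 -> Bob
  - employee 5 (Nate): manager_id=3 -> Bob
  - employee 6 (Leo): manager_id=NULL -> NULL
  - employee 7 (Pete): manager_id=4 -> Quinn

SQL:
SELECT a.name, b.name AS department, c.name AS manager
FROM employees a
LEFT JOIN departments b ON a.dept_id = b.id
LEFT JOIN employees c ON a.manager_id = c.id

Result:
name  | department  | manager
------+-------------+--------
Chris | NULL        | NULL   
Dana  | Support     | Chris  
Bob   | Support     | Chris  
Quinn | Legal       | Bob    
Nate  | Legal       | Bob    
Leo   | Engineering | NULL   
Pete  | HR          | Quinn  


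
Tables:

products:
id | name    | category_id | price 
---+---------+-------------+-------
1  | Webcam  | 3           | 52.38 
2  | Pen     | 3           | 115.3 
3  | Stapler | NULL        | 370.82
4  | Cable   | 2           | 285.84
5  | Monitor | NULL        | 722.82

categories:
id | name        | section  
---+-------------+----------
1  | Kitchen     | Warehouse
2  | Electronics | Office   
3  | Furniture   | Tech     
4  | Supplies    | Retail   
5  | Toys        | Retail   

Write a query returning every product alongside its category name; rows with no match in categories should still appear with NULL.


LEFT JOIN keeps every row from products (the left table); where category_id has no match in categories, the category columns become NULL. Walk through each product:
  - product 1 (Webcam): category_id=3 -> matches Furniture
  - product 2 (Pen): category_id=3 -> matches Furniture
  - product 3 (Stapler): category_id=NULL, no match -> kept with NULL
  - product 4 (Cable): category_id=2 -> matches Electronics
  - product 5 (Monitor): category_id=NULL, no match -> kept with NULL
All 5 rows appear; 2 have NULL category.

SQL:
SELECT a.name, b.name AS category
FROM products a
LEFT JOIN categories b ON a.category_id = b.id

Result:
name    | category   
--------+------------
Webcam  | Furniture  
Pen     | Furniture  
Stapler | NULL       
Cable   | Electronics
Monitor | NULL       


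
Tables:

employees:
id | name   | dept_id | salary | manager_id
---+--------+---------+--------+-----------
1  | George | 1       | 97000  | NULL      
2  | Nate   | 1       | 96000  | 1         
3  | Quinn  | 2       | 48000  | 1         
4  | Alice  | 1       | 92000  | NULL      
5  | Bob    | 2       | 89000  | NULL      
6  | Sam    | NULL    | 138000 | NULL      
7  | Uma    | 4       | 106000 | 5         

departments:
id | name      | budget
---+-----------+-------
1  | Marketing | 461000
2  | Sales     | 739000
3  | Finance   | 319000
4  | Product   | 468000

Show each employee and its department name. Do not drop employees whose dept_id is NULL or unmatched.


LEFT JOIN keeps every row from employees (the left table); where dept_id has no match in departments, the department columns become NULL. Walk through each employee:
  - employee 1 (George): dept_id=1 -> matches Marketing
  - employee 2 (Nate): dept_id=1 -> matches Marketing
  - employee 3 (Quinn): dept_id=2 -> matches Sales
  - employee 4 (Alice): dept_id=1 -> matches Marketing
  - employee 5 (Bob): dept_id=2 -> matches Sales
  - employee 6 (Sam): dept_id=NULL, no match -> kept with NULL
  - employee 7 (Uma): dept_id=4 -> matches Product
All 7 rows appear; 1 has NULL department.

SQL:
SELECT a.name, b.name AS department
FROM employees a
LEFT JOIN departments b ON a.dept_id = b.id

Result:
name   | department
-------+-----------
George | Marketing 
Nate   | Marketing 
Quinn  | Sales     
Alice  | Marketing 
Bob    | Sales     
Sam    | NULL      
Uma    | Product   


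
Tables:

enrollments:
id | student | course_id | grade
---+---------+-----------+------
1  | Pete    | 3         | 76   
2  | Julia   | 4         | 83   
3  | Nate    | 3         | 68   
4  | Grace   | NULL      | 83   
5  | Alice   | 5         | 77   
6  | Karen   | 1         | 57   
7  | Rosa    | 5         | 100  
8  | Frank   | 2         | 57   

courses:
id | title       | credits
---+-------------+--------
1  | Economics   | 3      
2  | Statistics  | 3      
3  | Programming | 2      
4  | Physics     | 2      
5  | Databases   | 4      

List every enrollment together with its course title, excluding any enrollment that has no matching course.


INNER JOIN keeps only enrollments rows whose course_id matches an id in courses. Walk through each enrollment:
  - enrollment 1 (Pete): course_id=3 -> matches Programming
  - enrollment 2 (Julia): course_id=4 -> matches Physics
  - enrollment 3 (Nate): course_id=3 -> matches Programming
  - enrollment 4 (Grace): course_id=NULL, no match -> dropped
  - enrollment 5 (Alice): course_id=5 -> matches Databases
  - enrollment 6 (Karen): course_id=1 -> matches Economics
  - enrollment 7 (Rosa): course_id=5 -> matches Databases
  - enrollment 8 (Frank): course_id=2 -> matches Statistics
So 1 of 8 rows is dropped.

SQL:
SELECT a.student, b.title AS course
FROM enrollments a
INNER JOIN courses b ON a.course_id = b.id

Result:
student | course     
--------+------------
Pete    | Programming
Julia   | Physics    
Nate    | Programming
Alice   | Databases  
Karen   | Economics  
Rosa    | Databases  
Frank   | Statistics 


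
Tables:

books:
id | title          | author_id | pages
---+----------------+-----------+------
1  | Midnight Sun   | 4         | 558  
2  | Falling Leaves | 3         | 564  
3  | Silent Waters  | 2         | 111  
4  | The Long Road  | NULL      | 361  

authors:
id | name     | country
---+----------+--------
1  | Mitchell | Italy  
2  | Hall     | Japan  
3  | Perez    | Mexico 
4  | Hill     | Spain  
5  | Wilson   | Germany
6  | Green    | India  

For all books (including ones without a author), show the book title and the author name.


LEFT JOIN keeps every row from books (the left table); where author_id has no match in authors, the author columns become NULL. Walk through each book:
  - book 1 (Midnight Sun): author_id=4 -> matches Hill
  - book 2 (Falling Leaves): author_id=3 -> matches Perez
  - book 3 (Silent Waters): author_id=2 -> matches Hall
  - book 4 (The Long Road): author_id=NULL, no match -> kept with NULL
All 4 rows appear; 1 has NULL author.

SQL:
SELECT a.title, b.name AS author
FROM books a
LEFT JOIN authors b ON a.author_id = b.id

Result:
title          | author
---------------+-------
Midnight Sun   | Hill  
Falling Leaves | Perez 
Silent Waters  | Hall  
The Long Road  | NULL  


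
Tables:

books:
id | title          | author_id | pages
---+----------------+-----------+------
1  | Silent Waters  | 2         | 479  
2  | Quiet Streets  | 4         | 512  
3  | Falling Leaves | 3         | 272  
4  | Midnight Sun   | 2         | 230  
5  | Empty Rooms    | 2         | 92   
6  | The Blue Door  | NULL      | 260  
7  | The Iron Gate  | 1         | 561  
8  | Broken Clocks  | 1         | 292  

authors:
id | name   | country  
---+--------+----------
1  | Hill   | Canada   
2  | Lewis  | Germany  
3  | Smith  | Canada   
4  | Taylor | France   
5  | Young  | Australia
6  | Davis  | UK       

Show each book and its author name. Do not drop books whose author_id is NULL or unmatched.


LEFT JOIN keeps every row from books (the left table); where author_id has no match in authors, the author columns become NULL. Walk through each book:
  - book 1 (Silent Waters): author_id=2 -> matches Lewis
  - book 2 (Quiet Streets): author_id=4 -> matches Taylor
  - book 3 (Falling Leaves): author_id=3 -> matches Smith
  - book 4 (Midnight Sun): author_id=2 -> matches Lewis
  - book 5 (Empty Rooms): author_id=2 -> matches Lewis
  - book 6 (The Blue Door): author_id=NULL, no match -> kept with NULL
  - book 7 (The Iron Gate): author_id=1 -> matches Hill
  - book 8 (Broken Clocks): author_id=1 -> matches Hill
All 8 rows appear; 1 has NULL author.

SQL:
SELECT a.title, b.name AS author
FROM books a
LEFT JOIN authors b ON a.author_id = b.id

Result:
title          | author
---------------+-------
Silent Waters  | Lewis 
Quiet Streets  | Taylor
Falling Leaves | Smith 
Midnight Sun   | Lewis 
Empty Rooms    | Lewis 
The Blue Door  | NULL  
The Iron Gate  | Hill  
Broken Clocks  | Hill  


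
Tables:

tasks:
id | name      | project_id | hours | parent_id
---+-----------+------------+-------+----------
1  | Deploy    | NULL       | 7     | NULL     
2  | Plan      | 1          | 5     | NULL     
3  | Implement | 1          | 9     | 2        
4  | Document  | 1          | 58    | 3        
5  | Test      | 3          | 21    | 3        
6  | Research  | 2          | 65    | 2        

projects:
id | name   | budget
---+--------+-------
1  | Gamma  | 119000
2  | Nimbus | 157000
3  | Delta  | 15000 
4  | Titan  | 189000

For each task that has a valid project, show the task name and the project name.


INNER JOIN keeps only tasks rows whose project_id matches an id in projects. Walk through each task:
  - task 1 (Deploy): project_id=NULL, no match -> dropped
  - task 2 (Plan): project_id=1 -> matches Gamma
  - task 3 (Implement): project_id=1 -> matches Gamma
  - task 4 (Document): project_id=1 -> matches Gamma
  - task 5 (Test): project_id=3 -> matches Delta
  - task 6 (Research): project_id=2 -> matches Nimbus
So 1 of 6 rows is dropped.

SQL:
SELECT a.name, b.name AS project
FROM tasks a
INNER JOIN projects b ON a.project_id = b.id

Result:
name      | project
----------+--------
Plan      | Gamma  
Implement | Gamma  
Document  | Gamma  
Test      | Delta  
Research  | Nimbus 


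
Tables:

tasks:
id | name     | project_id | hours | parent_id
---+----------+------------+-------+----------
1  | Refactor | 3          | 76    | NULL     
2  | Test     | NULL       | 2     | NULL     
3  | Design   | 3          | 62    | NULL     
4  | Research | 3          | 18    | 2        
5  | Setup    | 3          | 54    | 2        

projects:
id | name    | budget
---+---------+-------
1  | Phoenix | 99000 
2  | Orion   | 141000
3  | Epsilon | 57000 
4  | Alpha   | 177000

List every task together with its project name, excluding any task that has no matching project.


INNER JOIN keeps only tasks rows whose project_id matches an id in projects. Walk through each task:
  - task 1 (Refactor): project_id=3 -> matches Epsilon
  - task 2 (Test): project_id=NULL, no match -> dropped
  - task 3 (Design): project_id=3 -> matches Epsilon
  - task 4 (Research): project_id=3 -> matches Epsilon
  - task 5 (Setup): project_id=3 -> matches Epsilon
So 1 of 5 rows is dropped.

SQL:
SELECT a.name, b.name AS project
FROM tasks a
INNER JOIN projects b ON a.project_id = b.id

Result:
name     | project
---------+--------
Refactor | Epsilon
Design   | Epsilon
Research | Epsilon
Setup    | Epsilon


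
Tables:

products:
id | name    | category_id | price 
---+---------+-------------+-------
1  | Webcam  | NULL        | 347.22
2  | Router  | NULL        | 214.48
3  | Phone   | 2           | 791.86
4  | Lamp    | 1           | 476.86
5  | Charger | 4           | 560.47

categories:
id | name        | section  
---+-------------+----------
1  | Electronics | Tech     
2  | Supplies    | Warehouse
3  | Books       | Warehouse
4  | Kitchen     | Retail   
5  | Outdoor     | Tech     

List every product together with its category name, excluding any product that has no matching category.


INNER JOIN keeps only products rows whose category_id matches an id in categories. Walk through each product:
  - product 1 (Webcam): category_id=NULL, no match -> dropped
  - product 2 (Router): category_id=NULL, no match -> dropped
  - product 3 (Phone): category_id=2 -> matches Supplies
  - product 4 (Lamp): category_id=1 -> matches Electronics
  - product 5 (Charger): category_id=4 -> matches Kitchen
So 2 of 5 rows are dropped.

SQL:
SELECT a.name, b.name AS category
FROM products a
INNER JOIN categories b ON a.category_id = b.id

Result:
name    | category   
--------+------------
Phone   | Supplies   
Lamp    | Electronics
Charger | Kitchen    


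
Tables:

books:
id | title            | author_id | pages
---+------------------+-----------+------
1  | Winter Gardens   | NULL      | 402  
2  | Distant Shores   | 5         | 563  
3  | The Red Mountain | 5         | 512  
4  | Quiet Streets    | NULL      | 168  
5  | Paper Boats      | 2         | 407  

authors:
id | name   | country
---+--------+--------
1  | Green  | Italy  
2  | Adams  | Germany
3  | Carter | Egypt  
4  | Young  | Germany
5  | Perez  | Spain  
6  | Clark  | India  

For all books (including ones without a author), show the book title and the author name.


LEFT JOIN keeps every row from books (the left table); where author_id has no match in authors, the author columns become NULL. Walk through each book:
  - book 1 (Winter Gardens): author_id=NULL, no match -> kept with NULL
  - book 2 (Distant Shores): author_id=5 -> matches Perez
  - book 3 (The Red Mountain): author_id=5 -> matches Perez
  - book 4 (Quiet Streets): author_id=NULL, no match -> kept with NULL
  - book 5 (Paper Boats): author_id=2 -> matches Adams
All 5 rows appear; 2 have NULL author.

SQL:
SELECT a.title, b.name AS author
FROM books a
LEFT JOIN authors b ON a.author_id = b.id

Result:
title            | author
-----------------+-------
Winter Gardens   | NULL  
Distant Shores   | Perez 
The Red Mountain | Perez 
Quiet Streets    | NULL  
Paper Boats      | Adams 


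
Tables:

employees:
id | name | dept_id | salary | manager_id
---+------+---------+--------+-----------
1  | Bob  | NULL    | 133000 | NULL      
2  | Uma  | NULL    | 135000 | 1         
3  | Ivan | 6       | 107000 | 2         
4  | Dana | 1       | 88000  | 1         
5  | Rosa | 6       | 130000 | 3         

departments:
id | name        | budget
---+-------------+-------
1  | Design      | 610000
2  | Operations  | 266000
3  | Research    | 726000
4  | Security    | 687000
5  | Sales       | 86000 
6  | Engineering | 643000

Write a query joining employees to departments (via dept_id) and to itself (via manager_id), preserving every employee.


Two LEFT JOINs from the same base table employees: one to departments via dept_id, one to employees itself via manager_id. Both are LEFT so every employee is preserved.
Match against departments:
  - employee 1 (Bob): dept_id=NULL, no match -> kept with NULL
  - employee 2 (Uma): dept_id=NULL, no match -> kept with NULL
  - employee 3 (Ivan): dept_id=6 -> matches Engineering
  - employee 4 (Dana): dept_id=1 -> matches Design
  - employee 5 (Rosa): dept_id=6 -> matches Engineering
Match against employees (self):
  - employee 1 (Bob): manager_id=NULL -> NULL
  - employee 2 (Uma): manager_id=1 -> Bob
  - employee 3 (Ivan): manager_id=2 -> Uma
  - employee 4 (Dana): manager_id=1 -> Bob
  - employee 5 (Rosa): manager_id=3 -> Ivan

SQL:
SELECT a.name, b.name AS department, c.name AS manager
FROM employees a
LEFT JOIN departments b ON a.dept_id = b.id
LEFT JOIN employees c ON a.manager_id = c.id

Result:
name | department  | manager
-----+-------------+--------
Bob  | NULL        | NULL   
Uma  | NULL        | Bob    
Ivan | Engineering | Uma    
Dana | Design      | Bob    
Rosa | Engineering | Ivan   


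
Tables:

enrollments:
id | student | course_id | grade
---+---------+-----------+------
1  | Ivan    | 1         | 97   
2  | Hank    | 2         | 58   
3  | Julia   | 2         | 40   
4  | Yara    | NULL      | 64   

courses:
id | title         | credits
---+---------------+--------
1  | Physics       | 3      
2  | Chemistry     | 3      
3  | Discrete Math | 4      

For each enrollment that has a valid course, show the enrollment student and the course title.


INNER JOIN keeps only enrollments rows whose course_id matches an id in courses. Walk through each enrollment:
  - enrollment 1 (Ivan): course_id=1 -> matches Physics
  - enrollment 2 (Hank): course_id=2 -> matches Chemistry
  - enrollment 3 (Julia): course_id=2 -> matches Chemistry
  - enrollment 4 (Yara): course_id=NULL, no match -> dropped
So 1 of 4 rows is dropped.

SQL:
SELECT a.student, b.title AS course
FROM enrollments a
INNER JOIN courses b ON a.course_id = b.id

Result:
student | course   
--------+----------
Ivan    | Physics  
Hank    | Chemistry
Julia   | Chemistry


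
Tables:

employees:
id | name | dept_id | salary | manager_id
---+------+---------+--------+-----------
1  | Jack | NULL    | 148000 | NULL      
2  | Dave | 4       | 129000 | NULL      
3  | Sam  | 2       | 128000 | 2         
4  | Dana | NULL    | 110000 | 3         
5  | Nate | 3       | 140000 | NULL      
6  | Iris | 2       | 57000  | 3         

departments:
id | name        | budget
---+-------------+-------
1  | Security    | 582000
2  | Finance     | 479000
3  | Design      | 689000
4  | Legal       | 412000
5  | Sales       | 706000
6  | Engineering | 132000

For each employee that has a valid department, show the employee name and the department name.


INNER JOIN keeps only employees rows whose dept_id matches an id in departments. Walk through each employee:
  - employee 1 (Jack): dept_id=NULL, no match -> dropped
  - employee 2 (Dave): dept_id=4 -> matches Legal
  - employee 3 (Sam): dept_id=2 -> matches Finance
  - employee 4 (Dana): dept_id=NULL, no match -> dropped
  - employee 5 (Nate): dept_id=3 -> matches Design
  - employee 6 (Iris): dept_id=2 -> matches Finance
So 2 of 6 rows are dropped.

SQL:
SELECT a.name, b.name AS department
FROM employees a
INNER JOIN departments b ON a.dept_id = b.id

Result:
name | department
-----+-----------
Dave | Legal     
Sam  | Finance   
Nate | Design    
Iris | Finance   


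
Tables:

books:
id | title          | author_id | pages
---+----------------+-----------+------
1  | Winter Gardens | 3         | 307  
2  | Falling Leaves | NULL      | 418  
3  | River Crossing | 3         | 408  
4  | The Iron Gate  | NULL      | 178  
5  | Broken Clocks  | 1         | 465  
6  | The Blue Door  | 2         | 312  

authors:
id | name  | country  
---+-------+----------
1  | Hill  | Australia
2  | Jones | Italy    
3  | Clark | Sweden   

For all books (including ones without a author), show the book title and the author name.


LEFT JOIN keeps every row from books (the left table); where author_id has no match in authors, the author columns become NULL. Walk through each book:
  - book 1 (Winter Gardens): author_id=3 -> matches Clark
  - book 2 (Falling Leaves): author_id=NULL, no match -> kept with NULL
  - book 3 (River Crossing): author_id=3 -> matches Clark
  - book 4 (The Iron Gate): author_id=NULL, no match -> kept with NULL
  - book 5 (Broken Clocks): author_id=1 -> matches Hill
  - book 6 (The Blue Door): author_id=2 -> matches Jones
All 6 rows appear; 2 have NULL author.

SQL:
SELECT a.title, b.name AS author
FROM books a
LEFT JOIN authors b ON a.author_id = b.id

Result:
title          | author
---------------+-------
Winter Gardens | Clark 
Falling Leaves | NULL  
River Crossing | Clark 
The Iron Gate  | NULL  
Broken Clocks  | Hill  
The Blue Door  | Jones 


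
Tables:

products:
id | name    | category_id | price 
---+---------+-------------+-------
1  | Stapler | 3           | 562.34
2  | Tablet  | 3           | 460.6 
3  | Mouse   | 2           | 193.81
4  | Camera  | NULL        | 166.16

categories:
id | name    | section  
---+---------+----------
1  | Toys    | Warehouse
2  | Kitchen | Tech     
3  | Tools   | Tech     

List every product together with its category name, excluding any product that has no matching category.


INNER JOIN keeps only products rows whose category_id matches an id in categories. Walk through each product:
  - product 1 (Stapler): category_id=3 -> matches Tools
  - product 2 (Tablet): category_id=3 -> matches Tools
  - product 3 (Mouse): category_id=2 -> matches Kitchen
  - product 4 (Camera): category_id=NULL, no match -> dropped
So 1 of 4 rows is dropped.

SQL:
SELECT a.name, b.name AS category
FROM products a
INNER JOIN categories b ON a.category_id = b.id

Result:
name    | category
--------+---------
Stapler | Tools   
Tablet  | Tools   
Mouse   | Kitchen 


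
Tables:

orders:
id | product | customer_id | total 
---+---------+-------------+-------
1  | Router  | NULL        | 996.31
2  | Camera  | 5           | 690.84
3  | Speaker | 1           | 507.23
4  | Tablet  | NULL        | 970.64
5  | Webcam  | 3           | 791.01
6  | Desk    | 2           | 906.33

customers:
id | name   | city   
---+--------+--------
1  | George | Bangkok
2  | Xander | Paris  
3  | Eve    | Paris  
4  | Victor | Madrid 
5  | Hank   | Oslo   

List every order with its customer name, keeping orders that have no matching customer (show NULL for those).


LEFT JOIN keeps every row from orders (the left table); where customer_id has no match in customers, the customer columns become NULL. Walk through each order:
  - order 1 (Router): customer_id=NULL, no match -> kept with NULL
  - order 2 (Camera): customer_id=5 -> matches Hank
  - order 3 (Speaker): customer_id=1 -> matches George
  - order 4 (Tablet): customer_id=NULL, no match -> kept with NULL
  - order 5 (Webcam): customer_id=3 -> matches Eve
  - order 6 (Desk): customer_id=2 -> matches Xander
All 6 rows appear; 2 have NULL customer.

SQL:
SELECT a.product, b.name AS customer
FROM orders a
LEFT JOIN customers b ON a.customer_id = b.id

Result:
product | customer
--------+---------
Router  | NULL    
Camera  | Hank    
Speaker | George  
Tablet  | NULL    
Webcam  | Eve     
Desk    | Xander  


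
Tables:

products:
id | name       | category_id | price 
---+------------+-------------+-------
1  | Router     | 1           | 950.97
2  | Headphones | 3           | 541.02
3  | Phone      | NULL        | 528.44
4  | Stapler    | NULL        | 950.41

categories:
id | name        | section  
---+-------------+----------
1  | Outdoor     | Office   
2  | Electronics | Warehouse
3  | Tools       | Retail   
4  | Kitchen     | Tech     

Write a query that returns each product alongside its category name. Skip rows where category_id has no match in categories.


INNER JOIN keeps only products rows whose category_id matches an id in categories. Walk through each product:
  - product 1 (Router): category_id=1 -> matches Outdoor
  - product 2 (Headphones): category_id=3 -> matches Tools
  - product 3 (Phone): category_id=NULL, no match -> dropped
  - product 4 (Stapler): category_id=NULL, no match -> dropped
So 2 of 4 rows are dropped.

SQL:
SELECT a.name, b.name AS category
FROM products a
INNER JOIN categories b ON a.category_id = b.id

Result:
name       | category
-----------+---------
Router     | Outdoor 
Headphones | Tools   


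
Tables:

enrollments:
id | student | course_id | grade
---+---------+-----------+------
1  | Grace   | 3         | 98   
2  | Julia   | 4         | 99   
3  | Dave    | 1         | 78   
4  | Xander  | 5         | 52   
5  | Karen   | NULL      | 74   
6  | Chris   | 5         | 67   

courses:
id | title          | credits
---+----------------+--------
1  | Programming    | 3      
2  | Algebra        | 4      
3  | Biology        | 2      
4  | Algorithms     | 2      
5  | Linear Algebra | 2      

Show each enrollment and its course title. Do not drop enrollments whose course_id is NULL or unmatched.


LEFT JOIN keeps every row from enrollments (the left table); where course_id has no match in courses, the course columns become NULL. Walk through each enrollment:
  - enrollment 1 (Grace): course_id=3 -> matches Biology
  - enrollment 2 (Julia): course_id=4 -> matches Algorithms
  - enrollment 3 (Dave): course_id=1 -> matches Programming
  - enrollment 4 (Xander): course_id=5 -> matches Linear Algebra
  - enrollment 5 (Karen): course_id=NULL, no match -> kept with NULL
  - enrollment 6 (Chris): course_id=5 -> matches Linear Algebra
All 6 rows appear; 1 has NULL course.

SQL:
SELECT a.student, b.title AS course
FROM enrollments a
LEFT JOIN courses b ON a.course_id = b.id

Result:
student | course        
--------+---------------
Grace   | Biology       
Julia   | Algorithms    
Dave    | Programming   
Xander  | Linear Algebra
Karen   | NULL          
Chris   | Linear Algebra


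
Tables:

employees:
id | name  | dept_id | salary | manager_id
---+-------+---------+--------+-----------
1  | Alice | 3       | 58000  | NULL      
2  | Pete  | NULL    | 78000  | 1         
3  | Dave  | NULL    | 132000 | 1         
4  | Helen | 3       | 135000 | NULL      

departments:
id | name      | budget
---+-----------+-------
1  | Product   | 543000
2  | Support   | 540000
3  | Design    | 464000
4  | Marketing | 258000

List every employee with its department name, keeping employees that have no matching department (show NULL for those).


LEFT JOIN keeps every row from employees (the left table); where dept_id has no match in departments, the department columns become NULL. Walk through each employee:
  - employee 1 (Alice): dept_id=3 -> matches Design
  - employee 2 (Pete): dept_id=NULL, no match -> kept with NULL
  - employee 3 (Dave): dept_id=NULL, no match -> kept with NULL
  - employee 4 (Helen): dept_id=3 -> matches Design
All 4 rows appear; 2 have NULL department.

SQL:
SELECT a.name, b.name AS department
FROM employees a
LEFT JOIN departments b ON a.dept_id = b.id

Result:
name  | department
------+-----------
Alice | Design    
Pete  | NULL      
Dave  | NULL      
Helen | Design    


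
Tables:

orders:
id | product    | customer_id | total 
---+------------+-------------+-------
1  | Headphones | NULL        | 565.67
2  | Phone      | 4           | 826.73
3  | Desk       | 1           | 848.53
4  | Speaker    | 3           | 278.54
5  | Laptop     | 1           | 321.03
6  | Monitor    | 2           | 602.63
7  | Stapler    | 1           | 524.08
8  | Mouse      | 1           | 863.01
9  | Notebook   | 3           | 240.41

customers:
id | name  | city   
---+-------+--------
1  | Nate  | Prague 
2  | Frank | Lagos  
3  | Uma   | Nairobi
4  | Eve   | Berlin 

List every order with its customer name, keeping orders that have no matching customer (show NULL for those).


LEFT JOIN keeps every row from orders (the left table); where customer_id has no match in customers, the customer columns become NULL. Walk through each order:
  - order 1 (Headphones): customer_id=NULL, no match -> kept with NULL
  - order 2 (Phone): customer_id=4 -> matches Eve
  - order 3 (Desk): customer_id=1 -> matches Nate
  - order 4 (Speaker): customer_id=3 -> matches Uma
  - order 5 (Laptop): customer_id=1 -> matches Nate
  - order 6 (Monitor): customer_id=2 -> matches Frank
  - order 7 (Stapler): customer_id=1 -> matches Nate
  - order 8 (Mouse): customer_id=1 -> matches Nate
  - order 9 (Notebook): customer_id=3 -> matches Uma
All 9 rows appear; 1 has NULL customer.

SQL:
SELECT a.product, b.name AS customer
FROM orders a
LEFT JOIN customers b ON a.customer_id = b.id

Result:
product    | customer
-----------+---------
Headphones | NULL    
Phone      | Eve     
Desk       | Nate    
Speaker    | Uma     
Laptop     | Nate    
Monitor    | Frank   
Stapler    | Nate    
Mouse      | Nate    
Notebook   | Uma     


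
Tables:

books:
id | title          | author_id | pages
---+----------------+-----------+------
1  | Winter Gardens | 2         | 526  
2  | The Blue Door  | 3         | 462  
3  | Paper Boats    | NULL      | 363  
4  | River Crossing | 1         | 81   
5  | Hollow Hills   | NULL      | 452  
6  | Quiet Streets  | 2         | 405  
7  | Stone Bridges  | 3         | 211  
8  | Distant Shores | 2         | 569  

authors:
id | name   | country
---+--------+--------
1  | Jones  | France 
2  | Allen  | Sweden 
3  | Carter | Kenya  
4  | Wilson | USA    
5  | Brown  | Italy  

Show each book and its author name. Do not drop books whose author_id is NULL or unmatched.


LEFT JOIN keeps every row from books (the left table); where author_id has no match in authors, the author columns become NULL. Walk through each book:
  - book 1 (Winter Gardens): author_id=2 -> matches Allen
  - book 2 (The Blue Door): author_id=3 -> matches Carter
  - book 3 (Paper Boats): author_id=NULL, no match -> kept with NULL
  - book 4 (River Crossing): author_id=1 -> matches Jones
  - book 5 (Hollow Hills): author_id=NULL, no match -> kept with NULL
  - book 6 (Quiet Streets): author_id=2 -> matches Allen
  - book 7 (Stone Bridges): author_id=3 -> matches Carter
  - book 8 (Distant Shores): author_id=2 -> matches Allen
All 8 rows appear; 2 have NULL author.

SQL:
SELECT a.title, b.name AS author
FROM books a
LEFT JOIN authors b ON a.author_id = b.id

Result:
title          | author
---------------+-------
Winter Gardens | Allen 
The Blue Door  | Carter
Paper Boats    | NULL  
River Crossing | Jones 
Hollow Hills   | NULL  
Quiet Streets  | Allen 
Stone Bridges  | Carter
Distant Shores | Allen 
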